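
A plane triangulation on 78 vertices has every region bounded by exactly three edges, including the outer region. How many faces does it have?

152

In a plane triangulation 3F = 2E and V − E + F = 2, so F = 2V − 4 = 2·78 − 4 = 152.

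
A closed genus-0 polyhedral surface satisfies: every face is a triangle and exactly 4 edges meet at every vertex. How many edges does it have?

12

Each face has 3 edges and each edge borders two faces, so 2E = 3F.
Each vertex has degree 4, so 4V = 2E and hence V = 3F/4.
Euler: V − E + F = 2 ⇒ (3F/4) − (3F/2) + F = 2.
Multiply by 8: (6 − 12 + 8)F = 16, i.e. 2F = 16.
So F = 8, E = 3·8/2 = 12, V = 3·8/4 = 6.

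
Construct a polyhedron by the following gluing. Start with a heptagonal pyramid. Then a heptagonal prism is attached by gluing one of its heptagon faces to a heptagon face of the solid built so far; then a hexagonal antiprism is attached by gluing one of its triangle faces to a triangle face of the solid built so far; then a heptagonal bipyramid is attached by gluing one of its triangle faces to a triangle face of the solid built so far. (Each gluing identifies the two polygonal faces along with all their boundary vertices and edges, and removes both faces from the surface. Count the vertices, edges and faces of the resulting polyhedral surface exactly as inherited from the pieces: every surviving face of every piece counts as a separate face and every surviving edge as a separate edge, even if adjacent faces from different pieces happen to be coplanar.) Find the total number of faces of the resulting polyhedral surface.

39

A heptagonal pyramid: V=8, E=14, F=8.
Attach a heptagonal prism (V=14, E=21, F=9) along a 7-gon: merge 7 vertices and 7 edges, delete both glued faces → V=15, E=28, F=15.
Attach a hexagonal antiprism (V=12, E=24, F=14) along a 3-gon: merge 3 vertices and 3 edges, delete both glued faces → V=24, E=49, F=27.
Attach a heptagonal bipyramid (V=9, E=21, F=14) along a 3-gon: merge 3 vertices and 3 edges, delete both glued faces → V=30, E=67, F=39.
Check: V − E + F = 30 − 67 + 39 = 2.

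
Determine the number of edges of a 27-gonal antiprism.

108

An antiprism on an n-gon has two n-gon caps and 2n triangles: V = 2·27 = 54, E = 4·27 = 108, F = 2·27 + 2 = 56.
Check: V − E + F = 54 − 108 + 56 = 2.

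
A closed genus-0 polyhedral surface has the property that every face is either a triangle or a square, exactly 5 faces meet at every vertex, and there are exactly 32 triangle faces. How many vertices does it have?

Let x be the number of squares; then F = 32 + x.
Edge–face incidences: 2E = 3·32 + 4·x = 96 + 4x.
Every vertex has degree 5, so 5V = 2E.
Euler: V − E + F = 2 ⇒ (2E)/5 − E + (32 + x) = 2.
Multiply by 10: 2·(2E) − 5·(2E) + 10·(32 + x) = 20, i.e. 320 + 10x − 3·(96 + 4x) = 20.
Collecting terms: −2x + 32 = 20, so −2x = −12, so x = 6.
Then 2E = 96 + 4·6 = 120, so E = 60, V = 2E/5 = 24, F = 32 + 6 = 38.

24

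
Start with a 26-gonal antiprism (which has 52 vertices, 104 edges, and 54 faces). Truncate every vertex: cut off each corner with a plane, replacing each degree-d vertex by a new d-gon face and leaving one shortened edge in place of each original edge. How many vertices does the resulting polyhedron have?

Truncation replaces each original edge-end by a new vertex, so V′ = 2E = 208.
Each original edge survives, and each old vertex of degree d contributes d new edges; summing degrees gives Σd = 2E, so E′ = E + 2E = 3E = 312.
Each original face survives and each original vertex becomes one new face: F′ = F + V = 106.

208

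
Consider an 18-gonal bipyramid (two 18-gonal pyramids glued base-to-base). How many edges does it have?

54

A bipyramid over an n-gon has 2n triangular faces and n + 2 vertices: V = 18 + 2 = 20, E = 3·18 = 54, F = 2·18 = 36.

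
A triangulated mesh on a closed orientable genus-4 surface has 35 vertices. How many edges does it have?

123

χ = 2 − 2·4 = -6, and every face is a triangle so 3F = 2E.
V − E + F = -6 with E = 3F/2 gives 35 − (3/2 − 1)·F = -6, so F = 82 and E = 123.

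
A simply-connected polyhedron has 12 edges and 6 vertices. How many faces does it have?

8

Here V − E + F = 2.
F = 2 − V + E = 2 − 6 + 12 = 8.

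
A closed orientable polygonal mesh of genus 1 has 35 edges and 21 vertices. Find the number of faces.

For a closed orientable surface of genus 1, χ = 2 − 2·1 = 0.
F = 0 − V + E = 0 − 21 + 35 = 14.

14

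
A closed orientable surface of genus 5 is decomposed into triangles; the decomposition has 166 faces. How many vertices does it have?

χ = 2 − 2·5 = -8, and every face is a triangle so 3F = 2E.
E = 3·166/2 = 249. Then V = -8 + E − F = -8 + 249 − 166 = 75.

75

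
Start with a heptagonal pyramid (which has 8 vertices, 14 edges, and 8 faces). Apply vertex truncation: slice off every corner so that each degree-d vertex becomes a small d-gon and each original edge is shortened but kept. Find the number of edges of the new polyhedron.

Truncation replaces each original edge-end by a new vertex, so V′ = 2E = 28.
Each original edge survives, and each old vertex of degree d contributes d new edges; summing degrees gives Σd = 2E, so E′ = E + 2E = 3E = 42.
Each original face survives and each original vertex becomes one new face: F′ = F + V = 16.

42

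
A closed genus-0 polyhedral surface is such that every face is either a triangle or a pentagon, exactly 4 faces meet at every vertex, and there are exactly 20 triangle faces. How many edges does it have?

60

Let x be the number of pentagons; then F = 20 + x.
Edge–face incidences: 2E = 3·20 + 5·x = 60 + 5x.
Every vertex has degree 4, so 4V = 2E.
Euler: V − E + F = 2 ⇒ (2E)/4 − E + (20 + x) = 2.
Multiply by 8: 2·(2E) − 4·(2E) + 8·(20 + x) = 16, i.e. 160 + 8x − 2·(60 + 5x) = 16.
Collecting terms: −2x + 40 = 16, so −2x = −24, so x = 12.
Then 2E = 60 + 5·12 = 120, so E = 60, V = 2E/4 = 30, F = 20 + 12 = 32.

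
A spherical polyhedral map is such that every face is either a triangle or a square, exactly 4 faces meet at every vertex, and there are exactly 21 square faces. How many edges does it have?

Let x be the number of triangles; then F = 21 + x.
Edge–face incidences: 2E = 4·21 + 3·x = 84 + 3x.
Every vertex has degree 4, so 4V = 2E.
Euler: V − E + F = 2 ⇒ (2E)/4 − E + (21 + x) = 2.
Multiply by 8: 2·(2E) − 4·(2E) + 8·(21 + x) = 16, i.e. 168 + 8x − 2·(84 + 3x) = 16.
Collecting terms: 2x = 16, so x = 8.
Then 2E = 84 + 3·8 = 108, so E = 54, V = 2E/4 = 27, F = 21 + 8 = 29.

54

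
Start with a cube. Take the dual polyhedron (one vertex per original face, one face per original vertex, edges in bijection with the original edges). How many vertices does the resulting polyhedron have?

The base solid has V = 8, E = 12, F = 6.
The dual swaps V and F and preserves E: V′ = F = 6, E′ = E = 12, F′ = V = 8.

6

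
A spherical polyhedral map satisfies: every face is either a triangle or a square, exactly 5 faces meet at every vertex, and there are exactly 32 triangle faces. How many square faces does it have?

6

Let x be the number of squares; then F = 32 + x.
Edge–face incidences: 2E = 3·32 + 4·x = 96 + 4x.
Every vertex has degree 5, so 5V = 2E.
Euler: V − E + F = 2 ⇒ (2E)/5 − E + (32 + x) = 2.
Multiply by 10: 2·(2E) − 5·(2E) + 10·(32 + x) = 20, i.e. 320 + 10x − 3·(96 + 4x) = 20.
Collecting terms: −2x + 32 = 20, so −2x = −12, so x = 6.
Then 2E = 96 + 4·6 = 120, so E = 60, V = 2E/5 = 24, F = 32 + 6 = 38.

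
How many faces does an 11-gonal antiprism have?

24

An antiprism on an n-gon has two n-gon caps and 2n triangles: V = 2·11 = 22, E = 4·11 = 44, F = 2·11 + 2 = 24.
Check: V − E + F = 22 − 44 + 24 = 2.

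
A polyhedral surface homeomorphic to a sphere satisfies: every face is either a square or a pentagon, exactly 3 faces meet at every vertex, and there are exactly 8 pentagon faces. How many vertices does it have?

Let x be the number of squares; then F = 8 + x.
Edge–face incidences: 2E = 5·8 + 4·x = 40 + 4x.
Every vertex has degree 3, so 3V = 2E.
Euler: V − E + F = 2 ⇒ (2E)/3 − E + (8 + x) = 2.
Multiply by 6: 2·(2E) − 3·(2E) + 6·(8 + x) = 12, i.e. 48 + 6x − (40 + 4x) = 12.
Collecting terms: 2x + 8 = 12, so 2x = 4, so x = 2.
Then 2E = 40 + 4·2 = 48, so E = 24, V = 2E/3 = 16, F = 8 + 2 = 10.

16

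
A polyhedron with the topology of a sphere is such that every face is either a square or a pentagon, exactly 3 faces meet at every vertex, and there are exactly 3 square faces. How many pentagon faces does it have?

6

Let x be the number of pentagons; then F = 3 + x.
Edge–face incidences: 2E = 4·3 + 5·x = 12 + 5x.
Every vertex has degree 3, so 3V = 2E.
Euler: V − E + F = 2 ⇒ (2E)/3 − E + (3 + x) = 2.
Multiply by 6: 2·(2E) − 3·(2E) + 6·(3 + x) = 12, i.e. 18 + 6x − (12 + 5x) = 12.
Collecting terms: x + 6 = 12, so x = 6.
Then 2E = 12 + 5·6 = 42, so E = 21, V = 2E/3 = 14, F = 3 + 6 = 9.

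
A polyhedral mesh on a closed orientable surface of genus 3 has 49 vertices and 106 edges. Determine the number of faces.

53

For a closed orientable surface of genus 3, χ = 2 − 2·3 = -4.
F = -4 − V + E = -4 − 49 + 106 = 53.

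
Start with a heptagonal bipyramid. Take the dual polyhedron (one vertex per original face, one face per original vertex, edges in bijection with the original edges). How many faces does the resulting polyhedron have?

9

The base solid has V = 9, E = 21, F = 14.
The dual swaps V and F and preserves E: V′ = F = 14, E′ = E = 21, F′ = V = 9.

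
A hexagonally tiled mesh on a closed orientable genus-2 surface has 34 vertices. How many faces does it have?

18

χ = 2 − 2·2 = -2, and every face is a hexagon so 6F = 2E.
V − E + F = -2 with E = 6F/2 gives 34 − (6/2 − 1)·F = -2, so F = 18 and E = 54.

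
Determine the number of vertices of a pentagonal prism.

A prism on an n-gon has two n-gon bases and n rectangular sides: V = 2·5 = 10, E = 3·5 = 15, F = 5 + 2 = 7.

10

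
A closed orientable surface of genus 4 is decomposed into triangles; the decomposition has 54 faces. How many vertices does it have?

21

χ = 2 − 2·4 = -6, and every face is a triangle so 3F = 2E.
E = 3·54/2 = 81. Then V = -6 + E − F = -6 + 81 − 54 = 21.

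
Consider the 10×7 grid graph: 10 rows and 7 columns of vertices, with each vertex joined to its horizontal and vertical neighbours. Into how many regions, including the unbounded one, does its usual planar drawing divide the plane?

55

The grid has V = 10·7 = 70 vertices and E = 10·6 + 7·9 = 123 edges.
F = 2 − V + E = 2 − 70 + 123 = 55.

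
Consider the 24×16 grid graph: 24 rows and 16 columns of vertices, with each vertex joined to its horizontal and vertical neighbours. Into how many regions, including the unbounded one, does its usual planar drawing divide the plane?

The grid has V = 24·16 = 384 vertices and E = 24·15 + 16·23 = 728 edges.
F = 2 − V + E = 2 − 384 + 728 = 346.

346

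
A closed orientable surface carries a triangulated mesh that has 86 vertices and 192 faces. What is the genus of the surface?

6

Every face is a triangle, so 2E = 3·192 = 576, giving E = 288.
χ = V − E + F = 86 − 288 + 192 = -10.
For a closed orientable surface χ = 2 − 2g, so g = (2 − (-10))/2 = 6.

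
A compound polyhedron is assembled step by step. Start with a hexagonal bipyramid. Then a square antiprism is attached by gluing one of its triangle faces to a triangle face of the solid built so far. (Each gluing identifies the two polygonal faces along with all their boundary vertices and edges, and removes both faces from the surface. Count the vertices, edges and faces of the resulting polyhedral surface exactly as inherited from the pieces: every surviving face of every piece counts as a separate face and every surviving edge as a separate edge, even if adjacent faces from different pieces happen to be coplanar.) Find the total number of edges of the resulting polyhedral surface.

A hexagonal bipyramid: V=8, E=18, F=12.
Attach a square antiprism (V=8, E=16, F=10) along a 3-gon: merge 3 vertices and 3 edges, delete both glued faces → V=13, E=31, F=20.
Check: V − E + F = 13 − 31 + 20 = 2.

31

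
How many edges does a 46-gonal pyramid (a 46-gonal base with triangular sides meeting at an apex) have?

92

A pyramid on an n-gon base has one n-gon and n triangles: V = 46 + 1 = 47, E = 2·46 = 92, F = 46 + 1 = 47.
Check: V − E + F = 47 − 92 + 47 = 2.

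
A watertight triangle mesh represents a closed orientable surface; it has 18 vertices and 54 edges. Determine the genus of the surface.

Every face is a triangle and each edge borders two faces, so 3F = 2·54, giving F = 36.
χ = V − E + F = 18 − 54 + 36 = 0.
For a closed orientable surface χ = 2 − 2g, so g = (2 − (0))/2 = 1.

1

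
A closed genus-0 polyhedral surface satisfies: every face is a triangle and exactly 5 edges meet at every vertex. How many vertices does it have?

Each face has 3 edges and each edge borders two faces, so 2E = 3F.
Each vertex has degree 5, so 5V = 2E and hence V = 3F/5.
Euler: V − E + F = 2 ⇒ (3F/5) − (3F/2) + F = 2.
Multiply by 10: (6 − 15 + 10)F = 20, i.e. 1F = 20.
So F = 20, E = 3·20/2 = 30, V = 3·20/5 = 12.

12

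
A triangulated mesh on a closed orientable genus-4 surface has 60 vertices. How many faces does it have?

132

χ = 2 − 2·4 = -6, and every face is a triangle so 3F = 2E.
V − E + F = -6 with E = 3F/2 gives 60 − (3/2 − 1)·F = -6, so F = 132 and E = 198.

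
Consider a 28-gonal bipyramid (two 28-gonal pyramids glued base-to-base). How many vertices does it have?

A bipyramid over an n-gon has 2n triangular faces and n + 2 vertices: V = 28 + 2 = 30, E = 3·28 = 84, F = 2·28 = 56.
Check: V − E + F = 30 − 84 + 56 = 2.

30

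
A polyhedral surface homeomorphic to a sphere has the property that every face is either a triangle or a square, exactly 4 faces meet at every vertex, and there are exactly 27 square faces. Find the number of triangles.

8

Let x be the number of triangles; then F = 27 + x.
Edge–face incidences: 2E = 4·27 + 3·x = 108 + 3x.
Every vertex has degree 4, so 4V = 2E.
Euler: V − E + F = 2 ⇒ (2E)/4 − E + (27 + x) = 2.
Multiply by 8: 2·(2E) − 4·(2E) + 8·(27 + x) = 16, i.e. 216 + 8x − 2·(108 + 3x) = 16.
Collecting terms: 2x = 16, so x = 8.
Then 2E = 108 + 3·8 = 132, so E = 66, V = 2E/4 = 33, F = 27 + 8 = 35.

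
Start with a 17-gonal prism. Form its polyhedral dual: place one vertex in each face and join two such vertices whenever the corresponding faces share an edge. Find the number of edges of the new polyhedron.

The base solid has V = 34, E = 51, F = 19.
The dual swaps V and F and preserves E: V′ = F = 19, E′ = E = 51, F′ = V = 34.

51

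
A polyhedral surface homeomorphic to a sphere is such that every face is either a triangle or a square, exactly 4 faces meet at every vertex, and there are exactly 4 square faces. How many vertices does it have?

Let x be the number of triangles; then F = 4 + x.
Edge–face incidences: 2E = 4·4 + 3·x = 16 + 3x.
Every vertex has degree 4, so 4V = 2E.
Euler: V − E + F = 2 ⇒ (2E)/4 − E + (4 + x) = 2.
Multiply by 8: 2·(2E) − 4·(2E) + 8·(4 + x) = 16, i.e. 32 + 8x − 2·(16 + 3x) = 16.
Collecting terms: 2x = 16, so x = 8.
Then 2E = 16 + 3·8 = 40, so E = 20, V = 2E/4 = 10, F = 4 + 8 = 12.

10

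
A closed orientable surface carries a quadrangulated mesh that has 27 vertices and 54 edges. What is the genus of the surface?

Every face is a square and each edge borders two faces, so 4F = 2·54, giving F = 27.
χ = V − E + F = 27 − 54 + 27 = 0.
For a closed orientable surface χ = 2 − 2g, so g = (2 − (0))/2 = 1.

1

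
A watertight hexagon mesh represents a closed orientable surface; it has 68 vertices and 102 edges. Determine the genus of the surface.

1

Every face is a hexagon and each edge borders two faces, so 6F = 2·102, giving F = 34.
χ = V − E + F = 68 − 102 + 34 = 0.
For a closed orientable surface χ = 2 − 2g, so g = (2 − (0))/2 = 1.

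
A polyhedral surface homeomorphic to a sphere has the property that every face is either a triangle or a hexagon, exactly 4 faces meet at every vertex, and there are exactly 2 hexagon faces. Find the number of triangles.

12

Let x be the number of triangles; then F = 2 + x.
Edge–face incidences: 2E = 6·2 + 3·x = 12 + 3x.
Every vertex has degree 4, so 4V = 2E.
Euler: V − E + F = 2 ⇒ (2E)/4 − E + (2 + x) = 2.
Multiply by 8: 2·(2E) − 4·(2E) + 8·(2 + x) = 16, i.e. 16 + 8x − 2·(12 + 3x) = 16.
Collecting terms: 2x − 8 = 16, so 2x = 24, so x = 12.
Then 2E = 12 + 3·12 = 48, so E = 24, V = 2E/4 = 12, F = 2 + 12 = 14.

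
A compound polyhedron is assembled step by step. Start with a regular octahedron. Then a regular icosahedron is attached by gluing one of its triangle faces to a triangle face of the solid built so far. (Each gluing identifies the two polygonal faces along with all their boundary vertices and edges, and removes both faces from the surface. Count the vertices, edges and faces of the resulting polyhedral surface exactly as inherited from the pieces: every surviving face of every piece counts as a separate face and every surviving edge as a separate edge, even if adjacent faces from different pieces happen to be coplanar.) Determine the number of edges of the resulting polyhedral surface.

A regular octahedron: V=6, E=12, F=8.
Attach a regular icosahedron (V=12, E=30, F=20) along a 3-gon: merge 3 vertices and 3 edges, delete both glued faces → V=15, E=39, F=26.
Check: V − E + F = 15 − 39 + 26 = 2.

39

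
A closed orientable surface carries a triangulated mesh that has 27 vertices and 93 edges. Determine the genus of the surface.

Every face is a triangle and each edge borders two faces, so 3F = 2·93, giving F = 62.
χ = V − E + F = 27 − 93 + 62 = -4.
For a closed orientable surface χ = 2 − 2g, so g = (2 − (-4))/2 = 3.

3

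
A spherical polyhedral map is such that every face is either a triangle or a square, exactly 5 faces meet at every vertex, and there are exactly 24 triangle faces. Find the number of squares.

Let x be the number of squares; then F = 24 + x.
Edge–face incidences: 2E = 3·24 + 4·x = 72 + 4x.
Every vertex has degree 5, so 5V = 2E.
Euler: V − E + F = 2 ⇒ (2E)/5 − E + (24 + x) = 2.
Multiply by 10: 2·(2E) − 5·(2E) + 10·(24 + x) = 20, i.e. 240 + 10x − 3·(72 + 4x) = 20.
Collecting terms: −2x + 24 = 20, so −2x = −4, so x = 2.
Then 2E = 72 + 4·2 = 80, so E = 40, V = 2E/5 = 16, F = 24 + 2 = 26.

2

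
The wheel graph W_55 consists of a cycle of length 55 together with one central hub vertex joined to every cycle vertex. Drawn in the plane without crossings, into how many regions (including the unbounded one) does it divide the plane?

56

W_55 has V = 55 + 1 = 56 vertices and E = 2·55 = 110 edges.
By Euler's formula F = 2 − V + E = 2 − 56 + 110 = 56.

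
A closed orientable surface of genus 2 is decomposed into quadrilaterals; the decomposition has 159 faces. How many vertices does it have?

157

χ = 2 − 2·2 = -2, and every face is a square so 4F = 2E.
E = 4·159/2 = 318. Then V = -2 + E − F = -2 + 318 − 159 = 157.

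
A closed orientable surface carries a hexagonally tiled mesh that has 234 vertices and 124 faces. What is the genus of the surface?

8

Every face is a hexagon, so 2E = 6·124 = 744, giving E = 372.
χ = V − E + F = 234 − 372 + 124 = -14.
For a closed orientable surface χ = 2 − 2g, so g = (2 − (-14))/2 = 8.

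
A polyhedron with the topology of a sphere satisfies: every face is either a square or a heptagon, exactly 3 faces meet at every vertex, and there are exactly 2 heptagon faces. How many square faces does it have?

Let x be the number of squares; then F = 2 + x.
Edge–face incidences: 2E = 7·2 + 4·x = 14 + 4x.
Every vertex has degree 3, so 3V = 2E.
Euler: V − E + F = 2 ⇒ (2E)/3 − E + (2 + x) = 2.
Multiply by 6: 2·(2E) − 3·(2E) + 6·(2 + x) = 12, i.e. 12 + 6x − (14 + 4x) = 12.
Collecting terms: 2x − 2 = 12, so 2x = 14, so x = 7.
Then 2E = 14 + 4·7 = 42, so E = 21, V = 2E/3 = 14, F = 2 + 7 = 9.

7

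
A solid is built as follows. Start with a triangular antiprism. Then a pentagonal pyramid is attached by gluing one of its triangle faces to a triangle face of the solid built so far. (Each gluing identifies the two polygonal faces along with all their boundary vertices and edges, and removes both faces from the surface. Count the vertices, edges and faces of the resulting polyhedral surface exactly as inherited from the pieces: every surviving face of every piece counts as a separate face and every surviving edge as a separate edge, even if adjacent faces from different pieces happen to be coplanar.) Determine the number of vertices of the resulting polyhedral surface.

A triangular antiprism: V=6, E=12, F=8.
Attach a pentagonal pyramid (V=6, E=10, F=6) along a 3-gon: merge 3 vertices and 3 edges, delete both glued faces → V=9, E=19, F=12.
Check: V − E + F = 9 − 19 + 12 = 2.

9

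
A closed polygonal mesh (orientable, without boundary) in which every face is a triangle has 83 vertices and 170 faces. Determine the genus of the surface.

Every face is a triangle, so 2E = 3·170 = 510, giving E = 255.
χ = V − E + F = 83 − 255 + 170 = -2.
For a closed orientable surface χ = 2 − 2g, so g = (2 − (-2))/2 = 2.

2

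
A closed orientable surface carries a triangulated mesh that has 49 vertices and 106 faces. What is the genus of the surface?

3

Every face is a triangle, so 2E = 3·106 = 318, giving E = 159.
χ = V − E + F = 49 − 159 + 106 = -4.
For a closed orientable surface χ = 2 − 2g, so g = (2 − (-4))/2 = 3.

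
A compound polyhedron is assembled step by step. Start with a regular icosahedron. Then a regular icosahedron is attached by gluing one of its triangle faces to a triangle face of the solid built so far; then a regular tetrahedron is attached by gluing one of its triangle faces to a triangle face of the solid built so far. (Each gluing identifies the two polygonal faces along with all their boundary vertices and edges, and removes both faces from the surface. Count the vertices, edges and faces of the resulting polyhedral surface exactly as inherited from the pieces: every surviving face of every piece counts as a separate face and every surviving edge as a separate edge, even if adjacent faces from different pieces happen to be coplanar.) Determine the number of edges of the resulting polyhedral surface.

A regular icosahedron: V=12, E=30, F=20.
Attach a regular icosahedron (V=12, E=30, F=20) along a 3-gon: merge 3 vertices and 3 edges, delete both glued faces → V=21, E=57, F=38.
Attach a regular tetrahedron (V=4, E=6, F=4) along a 3-gon: merge 3 vertices and 3 edges, delete both glued faces → V=22, E=60, F=40.
Check: V − E + F = 22 − 60 + 40 = 2.

60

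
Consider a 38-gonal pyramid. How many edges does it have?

76

A pyramid on an n-gon base has one n-gon and n triangles: V = 38 + 1 = 39, E = 2·38 = 76, F = 38 + 1 = 39.
Check: V − E + F = 39 − 76 + 39 = 2.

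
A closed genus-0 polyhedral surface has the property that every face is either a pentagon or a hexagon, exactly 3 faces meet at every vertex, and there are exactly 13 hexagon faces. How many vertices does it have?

Let x be the number of pentagons; then F = 13 + x.
Edge–face incidences: 2E = 6·13 + 5·x = 78 + 5x.
Every vertex has degree 3, so 3V = 2E.
Euler: V − E + F = 2 ⇒ (2E)/3 − E + (13 + x) = 2.
Multiply by 6: 2·(2E) − 3·(2E) + 6·(13 + x) = 12, i.e. 78 + 6x − (78 + 5x) = 12.
Collecting terms: x = 12.
Then 2E = 78 + 5·12 = 138, so E = 69, V = 2E/3 = 46, F = 13 + 12 = 25.

46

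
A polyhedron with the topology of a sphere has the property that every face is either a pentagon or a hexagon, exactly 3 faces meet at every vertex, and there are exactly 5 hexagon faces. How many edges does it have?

Let x be the number of pentagons; then F = 5 + x.
Edge–face incidences: 2E = 6·5 + 5·x = 30 + 5x.
Every vertex has degree 3, so 3V = 2E.
Euler: V − E + F = 2 ⇒ (2E)/3 − E + (5 + x) = 2.
Multiply by 6: 2·(2E) − 3·(2E) + 6·(5 + x) = 12, i.e. 30 + 6x − (30 + 5x) = 12.
Collecting terms: x = 12.
Then 2E = 30 + 5·12 = 90, so E = 45, V = 2E/3 = 30, F = 5 + 12 = 17.

45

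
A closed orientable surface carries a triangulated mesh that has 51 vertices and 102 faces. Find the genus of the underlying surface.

1

Every face is a triangle, so 2E = 3·102 = 306, giving E = 153.
χ = V − E + F = 51 − 153 + 102 = 0.
For a closed orientable surface χ = 2 − 2g, so g = (2 − (0))/2 = 1.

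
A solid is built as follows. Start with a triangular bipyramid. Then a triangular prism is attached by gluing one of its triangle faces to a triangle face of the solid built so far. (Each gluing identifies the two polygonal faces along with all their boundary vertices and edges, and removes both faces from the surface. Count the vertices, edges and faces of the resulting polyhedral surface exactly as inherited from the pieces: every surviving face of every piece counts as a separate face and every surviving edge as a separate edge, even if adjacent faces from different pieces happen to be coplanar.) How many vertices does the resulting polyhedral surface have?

A triangular bipyramid: V=5, E=9, F=6.
Attach a triangular prism (V=6, E=9, F=5) along a 3-gon: merge 3 vertices and 3 edges, delete both glued faces → V=8, E=15, F=9.
Check: V − E + F = 8 − 15 + 9 = 2.

8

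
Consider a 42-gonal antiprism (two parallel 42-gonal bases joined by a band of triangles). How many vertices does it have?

An antiprism on an n-gon has two n-gon caps and 2n triangles: V = 2·42 = 84, E = 4·42 = 168, F = 2·42 + 2 = 86.
Check: V − E + F = 84 − 168 + 86 = 2.

84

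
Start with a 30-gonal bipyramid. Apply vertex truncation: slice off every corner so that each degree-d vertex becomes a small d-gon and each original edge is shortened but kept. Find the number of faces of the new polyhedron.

The base solid has V = 32, E = 90, F = 60.
Truncation replaces each original edge-end by a new vertex, so V′ = 2E = 180.
Each original edge survives, and each old vertex of degree d contributes d new edges; summing degrees gives Σd = 2E, so E′ = E + 2E = 3E = 270.
Each original face survives and each original vertex becomes one new face: F′ = F + V = 92.

92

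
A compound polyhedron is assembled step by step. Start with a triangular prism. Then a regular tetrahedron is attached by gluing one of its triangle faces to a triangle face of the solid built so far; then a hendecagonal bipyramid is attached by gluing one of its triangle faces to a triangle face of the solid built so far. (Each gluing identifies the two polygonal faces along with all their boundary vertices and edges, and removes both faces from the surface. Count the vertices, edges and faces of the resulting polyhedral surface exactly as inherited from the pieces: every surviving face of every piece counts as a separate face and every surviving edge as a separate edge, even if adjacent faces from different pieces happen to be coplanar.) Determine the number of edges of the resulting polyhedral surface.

42

A triangular prism: V=6, E=9, F=5.
Attach a regular tetrahedron (V=4, E=6, F=4) along a 3-gon: merge 3 vertices and 3 edges, delete both glued faces → V=7, E=12, F=7.
Attach a hendecagonal bipyramid (V=13, E=33, F=22) along a 3-gon: merge 3 vertices and 3 edges, delete both glued faces → V=17, E=42, F=27.
Check: V − E + F = 17 − 42 + 27 = 2.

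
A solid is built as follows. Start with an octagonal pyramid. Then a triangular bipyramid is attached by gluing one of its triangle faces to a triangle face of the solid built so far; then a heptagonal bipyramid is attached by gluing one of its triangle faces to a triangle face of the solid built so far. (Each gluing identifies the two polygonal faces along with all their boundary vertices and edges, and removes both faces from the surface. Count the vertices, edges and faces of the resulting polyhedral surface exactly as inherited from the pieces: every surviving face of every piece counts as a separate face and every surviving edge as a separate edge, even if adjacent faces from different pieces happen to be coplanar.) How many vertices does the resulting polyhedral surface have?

17

An octagonal pyramid: V=9, E=16, F=9.
Attach a triangular bipyramid (V=5, E=9, F=6) along a 3-gon: merge 3 vertices and 3 edges, delete both glued faces → V=11, E=22, F=13.
Attach a heptagonal bipyramid (V=9, E=21, F=14) along a 3-gon: merge 3 vertices and 3 edges, delete both glued faces → V=17, E=40, F=25.
Check: V − E + F = 17 − 40 + 25 = 2.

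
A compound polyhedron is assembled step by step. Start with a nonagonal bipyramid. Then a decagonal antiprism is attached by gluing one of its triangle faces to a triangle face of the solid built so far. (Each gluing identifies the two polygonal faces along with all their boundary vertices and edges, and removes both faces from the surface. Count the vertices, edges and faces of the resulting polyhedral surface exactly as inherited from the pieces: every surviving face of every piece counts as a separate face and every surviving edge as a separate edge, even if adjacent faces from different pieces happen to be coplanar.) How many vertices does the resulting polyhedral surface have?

28

A nonagonal bipyramid: V=11, E=27, F=18.
Attach a decagonal antiprism (V=20, E=40, F=22) along a 3-gon: merge 3 vertices and 3 edges, delete both glued faces → V=28, E=64, F=38.
Check: V − E + F = 28 − 64 + 38 = 2.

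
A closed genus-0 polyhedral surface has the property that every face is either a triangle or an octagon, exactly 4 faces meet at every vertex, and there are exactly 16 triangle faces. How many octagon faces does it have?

2

Let x be the number of octagons; then F = 16 + x.
Edge–face incidences: 2E = 3·16 + 8·x = 48 + 8x.
Every vertex has degree 4, so 4V = 2E.
Euler: V − E + F = 2 ⇒ (2E)/4 − E + (16 + x) = 2.
Multiply by 8: 2·(2E) − 4·(2E) + 8·(16 + x) = 16, i.e. 128 + 8x − 2·(48 + 8x) = 16.
Collecting terms: −8x + 32 = 16, so −8x = −16, so x = 2.
Then 2E = 48 + 8·2 = 64, so E = 32, V = 2E/4 = 16, F = 16 + 2 = 18.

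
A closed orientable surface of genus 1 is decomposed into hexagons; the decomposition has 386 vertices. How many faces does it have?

χ = 2 − 2·1 = 0, and every face is a hexagon so 6F = 2E.
V − E + F = 0 with E = 6F/2 gives 386 − (6/2 − 1)·F = 0, so F = 193 and E = 579.

193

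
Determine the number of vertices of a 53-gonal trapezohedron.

108

The n-trapezohedron (dual of the n-antiprism) has V = 2·53 + 2 = 108, E = 4·53 = 212, F = 2·53 = 106.
Check: V − E + F = 108 − 212 + 106 = 2.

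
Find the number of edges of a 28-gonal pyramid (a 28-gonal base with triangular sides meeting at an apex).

A pyramid on an n-gon base has one n-gon and n triangles: V = 28 + 1 = 29, E = 2·28 = 56, F = 28 + 1 = 29.

56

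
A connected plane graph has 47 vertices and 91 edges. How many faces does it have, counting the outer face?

46

Euler's formula for a connected plane graph: V − E + F = 2, so F = 2 − 47 + 91 = 46.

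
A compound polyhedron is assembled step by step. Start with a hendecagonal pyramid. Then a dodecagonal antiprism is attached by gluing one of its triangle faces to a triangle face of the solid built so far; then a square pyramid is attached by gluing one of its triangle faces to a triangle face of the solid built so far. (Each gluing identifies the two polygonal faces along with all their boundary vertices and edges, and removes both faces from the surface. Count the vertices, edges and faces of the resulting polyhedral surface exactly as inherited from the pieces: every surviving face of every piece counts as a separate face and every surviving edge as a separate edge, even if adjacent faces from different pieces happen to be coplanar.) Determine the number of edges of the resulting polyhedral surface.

72

A hendecagonal pyramid: V=12, E=22, F=12.
Attach a dodecagonal antiprism (V=24, E=48, F=26) along a 3-gon: merge 3 vertices and 3 edges, delete both glued faces → V=33, E=67, F=36.
Attach a square pyramid (V=5, E=8, F=5) along a 3-gon: merge 3 vertices and 3 edges, delete both glued faces → V=35, E=72, F=39.
Check: V − E + F = 35 − 72 + 39 = 2.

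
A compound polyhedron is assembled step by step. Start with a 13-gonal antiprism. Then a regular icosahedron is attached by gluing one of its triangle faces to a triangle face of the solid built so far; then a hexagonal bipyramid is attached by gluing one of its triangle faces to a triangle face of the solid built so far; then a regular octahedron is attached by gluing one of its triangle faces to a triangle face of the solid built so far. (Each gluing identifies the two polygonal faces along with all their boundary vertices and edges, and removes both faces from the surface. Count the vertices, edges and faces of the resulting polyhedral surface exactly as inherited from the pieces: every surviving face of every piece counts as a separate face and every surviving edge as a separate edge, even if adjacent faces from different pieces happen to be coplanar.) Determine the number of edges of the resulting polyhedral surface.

103

A 13-gonal antiprism: V=26, E=52, F=28.
Attach a regular icosahedron (V=12, E=30, F=20) along a 3-gon: merge 3 vertices and 3 edges, delete both glued faces → V=35, E=79, F=46.
Attach a hexagonal bipyramid (V=8, E=18, F=12) along a 3-gon: merge 3 vertices and 3 edges, delete both glued faces → V=40, E=94, F=56.
Attach a regular octahedron (V=6, E=12, F=8) along a 3-gon: merge 3 vertices and 3 edges, delete both glued faces → V=43, E=103, F=62.
Check: V − E + F = 43 − 103 + 62 = 2.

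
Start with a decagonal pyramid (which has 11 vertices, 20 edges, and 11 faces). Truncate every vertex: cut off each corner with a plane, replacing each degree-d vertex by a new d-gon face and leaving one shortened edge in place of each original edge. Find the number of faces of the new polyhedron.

Truncation replaces each original edge-end by a new vertex, so V′ = 2E = 40.
Each original edge survives, and each old vertex of degree d contributes d new edges; summing degrees gives Σd = 2E, so E′ = E + 2E = 3E = 60.
Each original face survives and each original vertex becomes one new face: F′ = F + V = 22.

22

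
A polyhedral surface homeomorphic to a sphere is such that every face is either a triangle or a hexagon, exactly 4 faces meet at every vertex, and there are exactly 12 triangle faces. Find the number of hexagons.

Let x be the number of hexagons; then F = 12 + x.
Edge–face incidences: 2E = 3·12 + 6·x = 36 + 6x.
Every vertex has degree 4, so 4V = 2E.
Euler: V − E + F = 2 ⇒ (2E)/4 − E + (12 + x) = 2.
Multiply by 8: 2·(2E) − 4·(2E) + 8·(12 + x) = 16, i.e. 96 + 8x − 2·(36 + 6x) = 16.
Collecting terms: −4x + 24 = 16, so −4x = −8, so x = 2.
Then 2E = 36 + 6·2 = 48, so E = 24, V = 2E/4 = 12, F = 12 + 2 = 14.

2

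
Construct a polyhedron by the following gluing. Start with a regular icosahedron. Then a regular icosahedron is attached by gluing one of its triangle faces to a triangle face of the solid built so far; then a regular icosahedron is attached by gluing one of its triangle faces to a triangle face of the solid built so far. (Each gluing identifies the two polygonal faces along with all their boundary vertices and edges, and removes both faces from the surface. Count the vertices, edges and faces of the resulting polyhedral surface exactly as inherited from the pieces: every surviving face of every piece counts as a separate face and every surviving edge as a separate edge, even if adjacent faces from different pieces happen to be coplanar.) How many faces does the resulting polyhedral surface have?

A regular icosahedron: V=12, E=30, F=20.
Attach a regular icosahedron (V=12, E=30, F=20) along a 3-gon: merge 3 vertices and 3 edges, delete both glued faces → V=21, E=57, F=38.
Attach a regular icosahedron (V=12, E=30, F=20) along a 3-gon: merge 3 vertices and 3 edges, delete both glued faces → V=30, E=84, F=56.
Check: V − E + F = 30 − 84 + 56 = 2.

56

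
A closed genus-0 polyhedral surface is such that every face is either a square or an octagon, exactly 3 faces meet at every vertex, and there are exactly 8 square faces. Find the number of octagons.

2

Let x be the number of octagons; then F = 8 + x.
Edge–face incidences: 2E = 4·8 + 8·x = 32 + 8x.
Every vertex has degree 3, so 3V = 2E.
Euler: V − E + F = 2 ⇒ (2E)/3 − E + (8 + x) = 2.
Multiply by 6: 2·(2E) − 3·(2E) + 6·(8 + x) = 12, i.e. 48 + 6x − (32 + 8x) = 12.
Collecting terms: −2x + 16 = 12, so −2x = −4, so x = 2.
Then 2E = 32 + 8·2 = 48, so E = 24, V = 2E/3 = 16, F = 8 + 2 = 10.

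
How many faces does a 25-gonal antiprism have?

An antiprism on an n-gon has two n-gon caps and 2n triangles: V = 2·25 = 50, E = 4·25 = 100, F = 2·25 + 2 = 52.

52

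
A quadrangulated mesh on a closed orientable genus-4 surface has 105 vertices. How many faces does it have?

111

χ = 2 − 2·4 = -6, and every face is a square so 4F = 2E.
V − E + F = -6 with E = 4F/2 gives 105 − (4/2 − 1)·F = -6, so F = 111 and E = 222.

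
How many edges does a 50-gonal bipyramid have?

A bipyramid over an n-gon has 2n triangular faces and n + 2 vertices: V = 50 + 2 = 52, E = 3·50 = 150, F = 2·50 = 100.
Check: V − E + F = 52 − 150 + 100 = 2.

150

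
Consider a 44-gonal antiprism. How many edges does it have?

176

An antiprism on an n-gon has two n-gon caps and 2n triangles: V = 2·44 = 88, E = 4·44 = 176, F = 2·44 + 2 = 90.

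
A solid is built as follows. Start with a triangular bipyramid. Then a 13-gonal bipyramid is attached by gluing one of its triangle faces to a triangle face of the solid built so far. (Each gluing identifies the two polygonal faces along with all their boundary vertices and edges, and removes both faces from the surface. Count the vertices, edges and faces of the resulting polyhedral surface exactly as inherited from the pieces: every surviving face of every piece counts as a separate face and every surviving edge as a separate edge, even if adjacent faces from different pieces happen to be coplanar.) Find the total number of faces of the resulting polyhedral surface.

A triangular bipyramid: V=5, E=9, F=6.
Attach a 13-gonal bipyramid (V=15, E=39, F=26) along a 3-gon: merge 3 vertices and 3 edges, delete both glued faces → V=17, E=45, F=30.
Check: V − E + F = 17 − 45 + 30 = 2.

30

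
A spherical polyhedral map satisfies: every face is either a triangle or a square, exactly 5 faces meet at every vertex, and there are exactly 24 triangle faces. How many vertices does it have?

Let x be the number of squares; then F = 24 + x.
Edge–face incidences: 2E = 3·24 + 4·x = 72 + 4x.
Every vertex has degree 5, so 5V = 2E.
Euler: V − E + F = 2 ⇒ (2E)/5 − E + (24 + x) = 2.
Multiply by 10: 2·(2E) − 5·(2E) + 10·(24 + x) = 20, i.e. 240 + 10x − 3·(72 + 4x) = 20.
Collecting terms: −2x + 24 = 20, so −2x = −4, so x = 2.
Then 2E = 72 + 4·2 = 80, so E = 40, V = 2E/5 = 16, F = 24 + 2 = 26.

16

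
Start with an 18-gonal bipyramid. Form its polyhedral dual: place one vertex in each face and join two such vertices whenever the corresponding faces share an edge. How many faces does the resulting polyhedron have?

The base solid has V = 20, E = 54, F = 36.
The dual swaps V and F and preserves E: V′ = F = 36, E′ = E = 54, F′ = V = 20.

20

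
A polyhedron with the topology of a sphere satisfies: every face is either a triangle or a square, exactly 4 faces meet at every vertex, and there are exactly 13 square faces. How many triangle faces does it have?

Let x be the number of triangles; then F = 13 + x.
Edge–face incidences: 2E = 4·13 + 3·x = 52 + 3x.
Every vertex has degree 4, so 4V = 2E.
Euler: V − E + F = 2 ⇒ (2E)/4 − E + (13 + x) = 2.
Multiply by 8: 2·(2E) − 4·(2E) + 8·(13 + x) = 16, i.e. 104 + 8x − 2·(52 + 3x) = 16.
Collecting terms: 2x = 16, so x = 8.
Then 2E = 52 + 3·8 = 76, so E = 38, V = 2E/4 = 19, F = 13 + 8 = 21.

8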